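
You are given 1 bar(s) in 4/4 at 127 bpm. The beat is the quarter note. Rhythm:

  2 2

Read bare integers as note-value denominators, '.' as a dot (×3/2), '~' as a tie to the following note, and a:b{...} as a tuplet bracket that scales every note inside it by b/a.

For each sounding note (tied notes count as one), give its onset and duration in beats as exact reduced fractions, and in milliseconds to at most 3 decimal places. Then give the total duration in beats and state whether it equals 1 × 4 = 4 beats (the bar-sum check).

1) 0.0ms=0b +944.882ms=2b
2) 944.882ms=2b +944.882ms=2b
Σ=4b of 4 (127bpm 4/4) — PASS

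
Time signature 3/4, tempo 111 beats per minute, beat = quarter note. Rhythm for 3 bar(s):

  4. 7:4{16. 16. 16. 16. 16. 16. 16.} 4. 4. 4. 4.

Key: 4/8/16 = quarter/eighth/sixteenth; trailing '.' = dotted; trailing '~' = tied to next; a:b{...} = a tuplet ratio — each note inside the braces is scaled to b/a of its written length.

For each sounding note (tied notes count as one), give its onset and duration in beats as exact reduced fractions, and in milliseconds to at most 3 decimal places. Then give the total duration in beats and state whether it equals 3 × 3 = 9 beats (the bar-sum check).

1) 0.0ms=0b +810.811ms=3/2b
2) 810.811ms=3/2b +115.83ms=3/14b
3) 926.641ms=12/7b +115.83ms=3/14b
4) 1042.471ms=27/14b +115.83ms=3/14b
5) 1158.301ms=15/7b +115.83ms=3/14b
6) 1274.131ms=33/14b +115.83ms=3/14b
7) 1389.961ms=18/7b +115.83ms=3/14b
8) 1505.792ms=39/14b +115.83ms=3/14b
9) 1621.622ms=3b +810.811ms=3/2b
10) 2432.432ms=9/2b +810.811ms=3/2b
11) 3243.243ms=6b +810.811ms=3/2b
12) 4054.054ms=15/2b +810.811ms=3/2b
Σ=9b of 9 (111bpm 3/4) — PASS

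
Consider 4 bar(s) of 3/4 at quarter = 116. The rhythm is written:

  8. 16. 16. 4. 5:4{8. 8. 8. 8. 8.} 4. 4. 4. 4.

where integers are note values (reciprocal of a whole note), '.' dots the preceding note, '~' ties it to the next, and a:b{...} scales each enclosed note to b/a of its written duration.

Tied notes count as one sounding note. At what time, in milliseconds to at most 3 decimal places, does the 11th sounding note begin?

1. 0.0ms @ 0 + 387.931ms (3/4)
2. 387.931ms @ 3/4 + 193.966ms (3/8)
3. 581.897ms @ 9/8 + 193.966ms (3/8)
4. 775.862ms @ 3/2 + 775.862ms (3/2)
5. 1551.724ms @ 3 + 310.345ms (3/5)
6. 1862.069ms @ 18/5 + 310.345ms (3/5)
7. 2172.414ms @ 21/5 + 310.345ms (3/5)
8. 2482.759ms @ 24/5 + 310.345ms (3/5)
9. 2793.103ms @ 27/5 + 310.345ms (3/5)
10. 3103.448ms @ 6 + 775.862ms (3/2)
11. 3879.31ms @ 15/2 + 775.862ms (3/2)
12. 4655.172ms @ 9 + 775.862ms (3/2)
13. 5431.034ms @ 21/2 + 775.862ms (3/2)

note 11 onset = 15/2b = 3879.31ms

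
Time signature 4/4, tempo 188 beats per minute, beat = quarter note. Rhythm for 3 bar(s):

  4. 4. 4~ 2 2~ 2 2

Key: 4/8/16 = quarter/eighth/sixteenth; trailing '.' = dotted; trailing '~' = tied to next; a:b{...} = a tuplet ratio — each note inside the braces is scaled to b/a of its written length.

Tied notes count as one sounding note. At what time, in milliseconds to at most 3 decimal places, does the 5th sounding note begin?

note 5 onset = 10b = 3191.489ms

1. 0.0ms @ 0 + 478.723ms (3/2)
2. 478.723ms @ 3/2 + 478.723ms (3/2)
3. 957.447ms @ 3 + 957.447ms (3)
4. 1914.894ms @ 6 + 1276.596ms (4)
5. 3191.489ms @ 10 + 638.298ms (2)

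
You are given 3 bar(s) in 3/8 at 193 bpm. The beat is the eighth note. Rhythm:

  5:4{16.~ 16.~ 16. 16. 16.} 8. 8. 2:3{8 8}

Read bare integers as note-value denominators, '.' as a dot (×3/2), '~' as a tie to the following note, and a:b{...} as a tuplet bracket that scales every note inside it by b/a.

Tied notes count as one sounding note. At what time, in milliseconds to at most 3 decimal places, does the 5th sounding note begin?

1. 0.0ms @ 0 + 559.585ms (9/5)
2. 559.585ms @ 9/5 + 186.528ms (3/5)
3. 746.114ms @ 12/5 + 186.528ms (3/5)
4. 932.642ms @ 3 + 466.321ms (3/2)
5. 1398.964ms @ 9/2 + 466.321ms (3/2)
6. 1865.285ms @ 6 + 466.321ms (3/2)
7. 2331.606ms @ 15/2 + 466.321ms (3/2)

note 5 onset = 9/2b = 1398.964ms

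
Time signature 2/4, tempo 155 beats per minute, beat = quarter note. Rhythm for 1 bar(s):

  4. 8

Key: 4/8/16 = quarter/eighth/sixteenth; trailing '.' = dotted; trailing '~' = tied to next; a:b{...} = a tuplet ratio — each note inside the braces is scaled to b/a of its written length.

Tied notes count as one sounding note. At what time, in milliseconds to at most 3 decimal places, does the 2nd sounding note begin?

1. 0.0ms @ 0 + 580.645ms (3/2)
2. 580.645ms @ 3/2 + 193.548ms (1/2)

note 2 onset = 3/2b = 580.645ms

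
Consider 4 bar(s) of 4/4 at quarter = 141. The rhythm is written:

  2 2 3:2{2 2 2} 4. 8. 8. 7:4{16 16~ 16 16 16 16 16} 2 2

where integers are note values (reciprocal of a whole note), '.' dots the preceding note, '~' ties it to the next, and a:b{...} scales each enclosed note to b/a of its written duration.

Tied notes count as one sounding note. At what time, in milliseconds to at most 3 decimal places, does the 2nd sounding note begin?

1. 0.0ms @ 0 + 851.064ms (2)
2. 851.064ms @ 2 + 851.064ms (2)
3. 1702.128ms @ 4 + 567.376ms (4/3)
4. 2269.504ms @ 16/3 + 567.376ms (4/3)
5. 2836.879ms @ 20/3 + 567.376ms (4/3)
6. 3404.255ms @ 8 + 638.298ms (3/2)
7. 4042.553ms @ 19/2 + 319.149ms (3/4)
8. 4361.702ms @ 41/4 + 319.149ms (3/4)
9. 4680.851ms @ 11 + 60.79ms (1/7)
10. 4741.641ms @ 78/7 + 121.581ms (2/7)
11. 4863.222ms @ 80/7 + 60.79ms (1/7)
12. 4924.012ms @ 81/7 + 60.79ms (1/7)
13. 4984.802ms @ 82/7 + 60.79ms (1/7)
14. 5045.593ms @ 83/7 + 60.79ms (1/7)
15. 5106.383ms @ 12 + 851.064ms (2)
16. 5957.447ms @ 14 + 851.064ms (2)

note 2 onset = 2b = 851.064ms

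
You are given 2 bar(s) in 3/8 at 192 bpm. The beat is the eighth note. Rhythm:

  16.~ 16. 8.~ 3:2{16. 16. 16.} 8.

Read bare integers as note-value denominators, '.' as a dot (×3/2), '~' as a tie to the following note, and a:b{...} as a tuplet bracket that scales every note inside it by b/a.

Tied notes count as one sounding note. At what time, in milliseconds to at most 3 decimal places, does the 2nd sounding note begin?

note 2 onset = 3/2b = 468.75ms

1. 0.0ms @ 0 + 468.75ms (3/2)
2. 468.75ms @ 3/2 + 625.0ms (2)
3. 1093.75ms @ 7/2 + 156.25ms (1/2)
4. 1250.0ms @ 4 + 156.25ms (1/2)
5. 1406.25ms @ 9/2 + 468.75ms (3/2)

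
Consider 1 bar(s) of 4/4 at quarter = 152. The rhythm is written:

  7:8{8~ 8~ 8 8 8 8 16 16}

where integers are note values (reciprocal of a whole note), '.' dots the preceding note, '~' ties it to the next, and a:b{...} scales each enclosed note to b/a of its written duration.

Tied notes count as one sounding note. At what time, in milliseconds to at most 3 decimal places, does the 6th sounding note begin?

note 6 onset = 26/7b = 1466.165ms

1. 0.0ms @ 0 + 676.692ms (12/7)
2. 676.692ms @ 12/7 + 225.564ms (4/7)
3. 902.256ms @ 16/7 + 225.564ms (4/7)
4. 1127.82ms @ 20/7 + 225.564ms (4/7)
5. 1353.383ms @ 24/7 + 112.782ms (2/7)
6. 1466.165ms @ 26/7 + 112.782ms (2/7)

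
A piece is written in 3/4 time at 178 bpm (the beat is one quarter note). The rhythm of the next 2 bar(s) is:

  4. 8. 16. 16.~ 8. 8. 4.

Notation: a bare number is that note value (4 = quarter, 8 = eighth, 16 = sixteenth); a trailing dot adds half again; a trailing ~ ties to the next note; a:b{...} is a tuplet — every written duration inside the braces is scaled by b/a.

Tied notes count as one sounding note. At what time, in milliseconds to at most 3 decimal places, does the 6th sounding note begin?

note 6 onset = 9/2b = 1516.854ms

1. 0.0ms @ 0 + 505.618ms (3/2)
2. 505.618ms @ 3/2 + 252.809ms (3/4)
3. 758.427ms @ 9/4 + 126.404ms (3/8)
4. 884.831ms @ 21/8 + 379.213ms (9/8)
5. 1264.045ms @ 15/4 + 252.809ms (3/4)
6. 1516.854ms @ 9/2 + 505.618ms (3/2)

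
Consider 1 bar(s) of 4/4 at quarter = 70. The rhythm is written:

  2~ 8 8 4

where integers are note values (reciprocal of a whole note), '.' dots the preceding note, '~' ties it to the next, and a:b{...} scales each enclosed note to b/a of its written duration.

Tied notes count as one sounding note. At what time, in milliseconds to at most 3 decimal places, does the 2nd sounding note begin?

note 2 onset = 5/2b = 2142.857ms

1. 0.0ms @ 0 + 2142.857ms (5/2)
2. 2142.857ms @ 5/2 + 428.571ms (1/2)
3. 2571.429ms @ 3 + 857.143ms (1)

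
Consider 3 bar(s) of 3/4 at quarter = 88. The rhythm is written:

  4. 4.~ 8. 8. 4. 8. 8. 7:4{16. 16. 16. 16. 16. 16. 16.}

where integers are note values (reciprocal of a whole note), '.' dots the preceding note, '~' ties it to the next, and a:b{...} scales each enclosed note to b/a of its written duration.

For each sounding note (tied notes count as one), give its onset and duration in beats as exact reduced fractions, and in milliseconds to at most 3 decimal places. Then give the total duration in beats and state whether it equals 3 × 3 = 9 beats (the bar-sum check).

1) 0.0ms=0b +1022.727ms=3/2b
2) 1022.727ms=3/2b +1534.091ms=9/4b
3) 2556.818ms=15/4b +511.364ms=3/4b
4) 3068.182ms=9/2b +1022.727ms=3/2b
5) 4090.909ms=6b +511.364ms=3/4b
6) 4602.273ms=27/4b +511.364ms=3/4b
7) 5113.636ms=15/2b +146.104ms=3/14b
8) 5259.74ms=54/7b +146.104ms=3/14b
9) 5405.844ms=111/14b +146.104ms=3/14b
10) 5551.948ms=57/7b +146.104ms=3/14b
11) 5698.052ms=117/14b +146.104ms=3/14b
12) 5844.156ms=60/7b +146.104ms=3/14b
13) 5990.26ms=123/14b +146.104ms=3/14b
Σ=9b of 9 (88bpm 3/4) — PASS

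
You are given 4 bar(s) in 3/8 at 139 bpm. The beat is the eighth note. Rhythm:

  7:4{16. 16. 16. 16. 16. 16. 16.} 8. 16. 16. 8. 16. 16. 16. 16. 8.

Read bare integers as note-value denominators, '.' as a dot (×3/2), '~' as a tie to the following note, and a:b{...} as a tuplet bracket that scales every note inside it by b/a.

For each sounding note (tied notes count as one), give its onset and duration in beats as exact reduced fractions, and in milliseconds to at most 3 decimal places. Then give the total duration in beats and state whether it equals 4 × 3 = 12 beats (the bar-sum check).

1) 0.0ms=0b +184.995ms=3/7b
2) 184.995ms=3/7b +184.995ms=3/7b
3) 369.99ms=6/7b +184.995ms=3/7b
4) 554.985ms=9/7b +184.995ms=3/7b
5) 739.979ms=12/7b +184.995ms=3/7b
6) 924.974ms=15/7b +184.995ms=3/7b
7) 1109.969ms=18/7b +184.995ms=3/7b
8) 1294.964ms=3b +647.482ms=3/2b
9) 1942.446ms=9/2b +323.741ms=3/4b
10) 2266.187ms=21/4b +323.741ms=3/4b
11) 2589.928ms=6b +647.482ms=3/2b
12) 3237.41ms=15/2b +323.741ms=3/4b
13) 3561.151ms=33/4b +323.741ms=3/4b
14) 3884.892ms=9b +323.741ms=3/4b
15) 4208.633ms=39/4b +323.741ms=3/4b
16) 4532.374ms=21/2b +647.482ms=3/2b
Σ=12b of 12 (139bpm 3/8) — PASS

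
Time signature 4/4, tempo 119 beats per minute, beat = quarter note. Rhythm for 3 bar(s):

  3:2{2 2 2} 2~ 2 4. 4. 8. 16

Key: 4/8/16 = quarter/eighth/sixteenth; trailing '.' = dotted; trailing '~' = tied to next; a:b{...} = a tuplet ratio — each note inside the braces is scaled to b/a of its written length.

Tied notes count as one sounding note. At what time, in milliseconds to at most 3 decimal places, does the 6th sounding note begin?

1. 0.0ms @ 0 + 672.269ms (4/3)
2. 672.269ms @ 4/3 + 672.269ms (4/3)
3. 1344.538ms @ 8/3 + 672.269ms (4/3)
4. 2016.807ms @ 4 + 2016.807ms (4)
5. 4033.613ms @ 8 + 756.303ms (3/2)
6. 4789.916ms @ 19/2 + 756.303ms (3/2)
7. 5546.218ms @ 11 + 378.151ms (3/4)
8. 5924.37ms @ 47/4 + 126.05ms (1/4)

note 6 onset = 19/2b = 4789.916ms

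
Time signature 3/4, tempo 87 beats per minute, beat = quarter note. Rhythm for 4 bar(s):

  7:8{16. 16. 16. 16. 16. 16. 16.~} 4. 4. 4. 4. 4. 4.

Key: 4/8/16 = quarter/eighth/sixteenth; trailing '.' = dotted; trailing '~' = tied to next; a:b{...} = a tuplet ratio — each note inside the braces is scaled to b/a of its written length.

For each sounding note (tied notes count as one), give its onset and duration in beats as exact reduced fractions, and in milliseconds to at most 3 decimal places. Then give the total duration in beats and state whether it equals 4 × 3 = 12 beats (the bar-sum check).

1) 0.0ms=0b +295.567ms=3/7b
2) 295.567ms=3/7b +295.567ms=3/7b
3) 591.133ms=6/7b +295.567ms=3/7b
4) 886.7ms=9/7b +295.567ms=3/7b
5) 1182.266ms=12/7b +295.567ms=3/7b
6) 1477.833ms=15/7b +295.567ms=3/7b
7) 1773.399ms=18/7b +1330.049ms=27/14b
8) 3103.448ms=9/2b +1034.483ms=3/2b
9) 4137.931ms=6b +1034.483ms=3/2b
10) 5172.414ms=15/2b +1034.483ms=3/2b
11) 6206.897ms=9b +1034.483ms=3/2b
12) 7241.379ms=21/2b +1034.483ms=3/2b
Σ=12b of 12 (87bpm 3/4) — PASS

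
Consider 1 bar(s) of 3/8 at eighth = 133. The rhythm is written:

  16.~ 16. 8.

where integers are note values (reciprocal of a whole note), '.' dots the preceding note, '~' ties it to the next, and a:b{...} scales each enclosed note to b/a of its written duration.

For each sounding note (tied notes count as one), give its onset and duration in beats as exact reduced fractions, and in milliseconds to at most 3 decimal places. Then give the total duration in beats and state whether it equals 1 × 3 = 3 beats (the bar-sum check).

1) 0.0ms=0b +676.692ms=3/2b
2) 676.692ms=3/2b +676.692ms=3/2b
Σ=3b of 3 (133bpm 3/8) — PASS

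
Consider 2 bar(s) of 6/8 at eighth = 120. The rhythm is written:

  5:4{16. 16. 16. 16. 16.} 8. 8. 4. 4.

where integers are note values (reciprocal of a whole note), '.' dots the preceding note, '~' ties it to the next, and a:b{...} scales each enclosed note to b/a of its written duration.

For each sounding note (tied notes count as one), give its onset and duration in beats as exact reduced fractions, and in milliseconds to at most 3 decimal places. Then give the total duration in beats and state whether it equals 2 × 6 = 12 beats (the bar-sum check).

1) 0.0ms=0b +300.0ms=3/5b
2) 300.0ms=3/5b +300.0ms=3/5b
3) 600.0ms=6/5b +300.0ms=3/5b
4) 900.0ms=9/5b +300.0ms=3/5b
5) 1200.0ms=12/5b +300.0ms=3/5b
6) 1500.0ms=3b +750.0ms=3/2b
7) 2250.0ms=9/2b +750.0ms=3/2b
8) 3000.0ms=6b +1500.0ms=3b
9) 4500.0ms=9b +1500.0ms=3b
Σ=12b of 12 (120bpm 6/8) — PASS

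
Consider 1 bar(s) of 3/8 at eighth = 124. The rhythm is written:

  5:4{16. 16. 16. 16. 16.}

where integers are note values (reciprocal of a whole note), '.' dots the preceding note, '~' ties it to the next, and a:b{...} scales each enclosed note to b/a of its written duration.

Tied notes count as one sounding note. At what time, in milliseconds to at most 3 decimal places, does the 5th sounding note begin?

1. 0.0ms @ 0 + 290.323ms (3/5)
2. 290.323ms @ 3/5 + 290.323ms (3/5)
3. 580.645ms @ 6/5 + 290.323ms (3/5)
4. 870.968ms @ 9/5 + 290.323ms (3/5)
5. 1161.29ms @ 12/5 + 290.323ms (3/5)

note 5 onset = 12/5b = 1161.29ms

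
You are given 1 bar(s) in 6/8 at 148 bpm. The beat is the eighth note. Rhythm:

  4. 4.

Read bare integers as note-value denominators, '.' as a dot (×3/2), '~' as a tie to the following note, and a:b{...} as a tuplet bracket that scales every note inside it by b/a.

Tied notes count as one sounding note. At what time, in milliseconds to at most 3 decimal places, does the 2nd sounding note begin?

note 2 onset = 3b = 1216.216ms

1. 0.0ms @ 0 + 1216.216ms (3)
2. 1216.216ms @ 3 + 1216.216ms (3)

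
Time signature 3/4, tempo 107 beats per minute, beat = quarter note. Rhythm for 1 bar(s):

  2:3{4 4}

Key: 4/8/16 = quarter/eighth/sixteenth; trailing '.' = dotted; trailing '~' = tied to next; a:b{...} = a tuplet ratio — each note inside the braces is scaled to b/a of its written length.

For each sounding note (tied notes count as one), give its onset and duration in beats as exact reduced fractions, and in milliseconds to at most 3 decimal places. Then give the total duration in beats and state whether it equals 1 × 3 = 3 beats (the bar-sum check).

1) 0.0ms=0b +841.121ms=3/2b
2) 841.121ms=3/2b +841.121ms=3/2b
Σ=3b of 3 (107bpm 3/4) — PASS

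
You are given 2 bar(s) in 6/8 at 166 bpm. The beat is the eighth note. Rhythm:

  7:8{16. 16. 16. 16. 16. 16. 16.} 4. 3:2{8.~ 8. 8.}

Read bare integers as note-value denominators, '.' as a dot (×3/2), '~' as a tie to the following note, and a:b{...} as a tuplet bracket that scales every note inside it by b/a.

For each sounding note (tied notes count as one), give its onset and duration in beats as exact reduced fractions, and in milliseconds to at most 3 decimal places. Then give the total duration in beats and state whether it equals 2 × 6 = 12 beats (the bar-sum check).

1) 0.0ms=0b +309.811ms=6/7b
2) 309.811ms=6/7b +309.811ms=6/7b
3) 619.621ms=12/7b +309.811ms=6/7b
4) 929.432ms=18/7b +309.811ms=6/7b
5) 1239.243ms=24/7b +309.811ms=6/7b
6) 1549.053ms=30/7b +309.811ms=6/7b
7) 1858.864ms=36/7b +309.811ms=6/7b
8) 2168.675ms=6b +1084.337ms=3b
9) 3253.012ms=9b +722.892ms=2b
10) 3975.904ms=11b +361.446ms=1b
Σ=12b of 12 (166bpm 6/8) — PASS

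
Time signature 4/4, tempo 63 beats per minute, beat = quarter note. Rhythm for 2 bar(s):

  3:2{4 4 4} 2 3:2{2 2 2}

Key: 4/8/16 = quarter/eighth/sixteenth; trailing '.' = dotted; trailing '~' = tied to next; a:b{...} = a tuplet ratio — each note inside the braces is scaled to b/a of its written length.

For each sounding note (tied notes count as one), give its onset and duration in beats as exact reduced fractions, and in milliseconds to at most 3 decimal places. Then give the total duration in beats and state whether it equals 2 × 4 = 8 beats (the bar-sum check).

1) 0.0ms=0b +634.921ms=2/3b
2) 634.921ms=2/3b +634.921ms=2/3b
3) 1269.841ms=4/3b +634.921ms=2/3b
4) 1904.762ms=2b +1904.762ms=2b
5) 3809.524ms=4b +1269.841ms=4/3b
6) 5079.365ms=16/3b +1269.841ms=4/3b
7) 6349.206ms=20/3b +1269.841ms=4/3b
Σ=8b of 8 (63bpm 4/4) — PASS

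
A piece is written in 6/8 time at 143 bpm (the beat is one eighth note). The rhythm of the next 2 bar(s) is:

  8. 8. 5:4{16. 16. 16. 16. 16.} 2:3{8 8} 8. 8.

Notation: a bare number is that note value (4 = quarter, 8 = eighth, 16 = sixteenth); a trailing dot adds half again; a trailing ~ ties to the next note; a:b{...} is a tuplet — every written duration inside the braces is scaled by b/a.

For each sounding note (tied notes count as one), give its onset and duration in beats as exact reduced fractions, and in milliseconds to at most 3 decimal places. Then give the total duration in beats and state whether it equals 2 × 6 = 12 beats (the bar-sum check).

1) 0.0ms=0b +629.371ms=3/2b
2) 629.371ms=3/2b +629.371ms=3/2b
3) 1258.741ms=3b +251.748ms=3/5b
4) 1510.49ms=18/5b +251.748ms=3/5b
5) 1762.238ms=21/5b +251.748ms=3/5b
6) 2013.986ms=24/5b +251.748ms=3/5b
7) 2265.734ms=27/5b +251.748ms=3/5b
8) 2517.483ms=6b +629.371ms=3/2b
9) 3146.853ms=15/2b +629.371ms=3/2b
10) 3776.224ms=9b +629.371ms=3/2b
11) 4405.594ms=21/2b +629.371ms=3/2b
Σ=12b of 12 (143bpm 6/8) — PASS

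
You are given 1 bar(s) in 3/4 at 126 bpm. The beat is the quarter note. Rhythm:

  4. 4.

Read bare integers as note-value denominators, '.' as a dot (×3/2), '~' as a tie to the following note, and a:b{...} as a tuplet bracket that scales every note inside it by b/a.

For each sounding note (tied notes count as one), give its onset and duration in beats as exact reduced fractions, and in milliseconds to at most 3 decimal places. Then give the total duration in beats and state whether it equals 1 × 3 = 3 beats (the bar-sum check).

1) 0.0ms=0b +714.286ms=3/2b
2) 714.286ms=3/2b +714.286ms=3/2b
Σ=3b of 3 (126bpm 3/4) — PASS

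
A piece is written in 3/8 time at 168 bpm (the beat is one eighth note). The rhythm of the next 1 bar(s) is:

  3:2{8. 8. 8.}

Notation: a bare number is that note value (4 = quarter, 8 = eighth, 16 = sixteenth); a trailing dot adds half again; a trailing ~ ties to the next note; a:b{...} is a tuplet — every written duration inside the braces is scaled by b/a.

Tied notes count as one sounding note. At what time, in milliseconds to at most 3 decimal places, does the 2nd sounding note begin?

note 2 onset = 1b = 357.143ms

1. 0.0ms @ 0 + 357.143ms (1)
2. 357.143ms @ 1 + 357.143ms (1)
3. 714.286ms @ 2 + 357.143ms (1)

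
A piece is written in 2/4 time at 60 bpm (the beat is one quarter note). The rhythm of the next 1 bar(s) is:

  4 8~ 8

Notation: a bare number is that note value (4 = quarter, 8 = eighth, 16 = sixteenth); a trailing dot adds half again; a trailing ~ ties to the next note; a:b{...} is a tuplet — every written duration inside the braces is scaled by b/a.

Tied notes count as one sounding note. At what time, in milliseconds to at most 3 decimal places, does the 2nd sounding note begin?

note 2 onset = 1b = 1000.0ms

1. 0.0ms @ 0 + 1000.0ms (1)
2. 1000.0ms @ 1 + 1000.0ms (1)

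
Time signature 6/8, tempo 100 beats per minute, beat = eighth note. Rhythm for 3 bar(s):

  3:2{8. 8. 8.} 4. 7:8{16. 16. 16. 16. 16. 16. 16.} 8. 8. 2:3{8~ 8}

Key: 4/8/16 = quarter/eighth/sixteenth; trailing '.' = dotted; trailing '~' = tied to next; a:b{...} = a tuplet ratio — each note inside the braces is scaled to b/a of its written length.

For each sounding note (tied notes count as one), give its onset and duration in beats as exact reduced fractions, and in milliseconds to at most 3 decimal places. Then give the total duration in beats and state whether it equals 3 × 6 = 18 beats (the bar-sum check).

1) 0.0ms=0b +600.0ms=1b
2) 600.0ms=1b +600.0ms=1b
3) 1200.0ms=2b +600.0ms=1b
4) 1800.0ms=3b +1800.0ms=3b
5) 3600.0ms=6b +514.286ms=6/7b
6) 4114.286ms=48/7b +514.286ms=6/7b
7) 4628.571ms=54/7b +514.286ms=6/7b
8) 5142.857ms=60/7b +514.286ms=6/7b
9) 5657.143ms=66/7b +514.286ms=6/7b
10) 6171.429ms=72/7b +514.286ms=6/7b
11) 6685.714ms=78/7b +514.286ms=6/7b
12) 7200.0ms=12b +900.0ms=3/2b
13) 8100.0ms=27/2b +900.0ms=3/2b
14) 9000.0ms=15b +1800.0ms=3b
Σ=18b of 18 (100bpm 6/8) — PASS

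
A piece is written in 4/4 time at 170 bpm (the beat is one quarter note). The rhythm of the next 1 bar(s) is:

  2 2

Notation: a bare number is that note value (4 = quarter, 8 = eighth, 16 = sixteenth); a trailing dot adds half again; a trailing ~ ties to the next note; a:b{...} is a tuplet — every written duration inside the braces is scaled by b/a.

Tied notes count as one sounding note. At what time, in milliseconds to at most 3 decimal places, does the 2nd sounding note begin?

note 2 onset = 2b = 705.882ms

1. 0.0ms @ 0 + 705.882ms (2)
2. 705.882ms @ 2 + 705.882ms (2)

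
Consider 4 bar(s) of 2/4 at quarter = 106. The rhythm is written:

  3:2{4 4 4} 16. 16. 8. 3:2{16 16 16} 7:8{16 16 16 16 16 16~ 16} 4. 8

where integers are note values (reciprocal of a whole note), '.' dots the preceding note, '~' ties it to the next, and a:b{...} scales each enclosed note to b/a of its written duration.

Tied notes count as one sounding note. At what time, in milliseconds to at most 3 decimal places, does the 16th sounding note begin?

note 16 onset = 6b = 3396.226ms

1. 0.0ms @ 0 + 377.358ms (2/3)
2. 377.358ms @ 2/3 + 377.358ms (2/3)
3. 754.717ms @ 4/3 + 377.358ms (2/3)
4. 1132.075ms @ 2 + 212.264ms (3/8)
5. 1344.34ms @ 19/8 + 212.264ms (3/8)
6. 1556.604ms @ 11/4 + 424.528ms (3/4)
7. 1981.132ms @ 7/2 + 94.34ms (1/6)
8. 2075.472ms @ 11/3 + 94.34ms (1/6)
9. 2169.811ms @ 23/6 + 94.34ms (1/6)
10. 2264.151ms @ 4 + 161.725ms (2/7)
11. 2425.876ms @ 30/7 + 161.725ms (2/7)
12. 2587.601ms @ 32/7 + 161.725ms (2/7)
13. 2749.326ms @ 34/7 + 161.725ms (2/7)
14. 2911.051ms @ 36/7 + 161.725ms (2/7)
15. 3072.776ms @ 38/7 + 323.45ms (4/7)
16. 3396.226ms @ 6 + 849.057ms (3/2)
17. 4245.283ms @ 15/2 + 283.019ms (1/2)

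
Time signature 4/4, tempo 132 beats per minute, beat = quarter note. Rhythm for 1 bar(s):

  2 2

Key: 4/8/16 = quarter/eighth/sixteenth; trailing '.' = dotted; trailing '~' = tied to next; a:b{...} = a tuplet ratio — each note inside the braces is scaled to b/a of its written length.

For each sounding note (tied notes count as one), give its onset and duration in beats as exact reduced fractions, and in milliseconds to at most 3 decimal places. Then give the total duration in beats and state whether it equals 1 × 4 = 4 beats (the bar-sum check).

1) 0.0ms=0b +909.091ms=2b
2) 909.091ms=2b +909.091ms=2b
Σ=4b of 4 (132bpm 4/4) — PASS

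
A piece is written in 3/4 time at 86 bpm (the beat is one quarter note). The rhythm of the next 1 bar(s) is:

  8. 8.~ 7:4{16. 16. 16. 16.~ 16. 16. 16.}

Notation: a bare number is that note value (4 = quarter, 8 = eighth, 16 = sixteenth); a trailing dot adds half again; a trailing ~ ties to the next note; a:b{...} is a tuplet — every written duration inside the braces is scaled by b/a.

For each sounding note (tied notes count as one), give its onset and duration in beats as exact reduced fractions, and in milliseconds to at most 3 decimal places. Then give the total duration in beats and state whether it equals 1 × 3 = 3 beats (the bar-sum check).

1) 0.0ms=0b +523.256ms=3/4b
2) 523.256ms=3/4b +672.757ms=27/28b
3) 1196.013ms=12/7b +149.502ms=3/14b
4) 1345.515ms=27/14b +149.502ms=3/14b
5) 1495.017ms=15/7b +299.003ms=3/7b
6) 1794.02ms=18/7b +149.502ms=3/14b
7) 1943.522ms=39/14b +149.502ms=3/14b
Σ=3b of 3 (86bpm 3/4) — PASS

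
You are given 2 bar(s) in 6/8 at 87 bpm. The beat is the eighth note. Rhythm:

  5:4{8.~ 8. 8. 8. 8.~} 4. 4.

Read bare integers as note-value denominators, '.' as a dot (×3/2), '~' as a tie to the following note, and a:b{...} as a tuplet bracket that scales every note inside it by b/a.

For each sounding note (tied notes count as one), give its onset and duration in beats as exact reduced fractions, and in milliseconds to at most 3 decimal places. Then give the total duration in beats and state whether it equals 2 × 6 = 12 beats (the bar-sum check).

1) 0.0ms=0b +1655.172ms=12/5b
2) 1655.172ms=12/5b +827.586ms=6/5b
3) 2482.759ms=18/5b +827.586ms=6/5b
4) 3310.345ms=24/5b +2896.552ms=21/5b
5) 6206.897ms=9b +2068.966ms=3b
Σ=12b of 12 (87bpm 6/8) — PASS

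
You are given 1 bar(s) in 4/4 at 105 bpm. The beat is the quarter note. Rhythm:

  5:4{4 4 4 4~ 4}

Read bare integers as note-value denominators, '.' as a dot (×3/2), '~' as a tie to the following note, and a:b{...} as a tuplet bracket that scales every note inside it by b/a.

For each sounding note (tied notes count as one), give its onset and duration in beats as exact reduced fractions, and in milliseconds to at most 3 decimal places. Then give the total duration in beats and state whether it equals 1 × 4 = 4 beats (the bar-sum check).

1) 0.0ms=0b +457.143ms=4/5b
2) 457.143ms=4/5b +457.143ms=4/5b
3) 914.286ms=8/5b +457.143ms=4/5b
4) 1371.429ms=12/5b +914.286ms=8/5b
Σ=4b of 4 (105bpm 4/4) — PASS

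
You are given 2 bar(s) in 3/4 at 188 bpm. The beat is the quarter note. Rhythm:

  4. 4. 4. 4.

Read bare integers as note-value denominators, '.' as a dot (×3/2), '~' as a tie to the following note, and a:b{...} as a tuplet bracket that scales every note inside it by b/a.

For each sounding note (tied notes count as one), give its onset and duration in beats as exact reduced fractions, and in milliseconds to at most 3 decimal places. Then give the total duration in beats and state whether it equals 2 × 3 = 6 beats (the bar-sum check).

1) 0.0ms=0b +478.723ms=3/2b
2) 478.723ms=3/2b +478.723ms=3/2b
3) 957.447ms=3b +478.723ms=3/2b
4) 1436.17ms=9/2b +478.723ms=3/2b
Σ=6b of 6 (188bpm 3/4) — PASS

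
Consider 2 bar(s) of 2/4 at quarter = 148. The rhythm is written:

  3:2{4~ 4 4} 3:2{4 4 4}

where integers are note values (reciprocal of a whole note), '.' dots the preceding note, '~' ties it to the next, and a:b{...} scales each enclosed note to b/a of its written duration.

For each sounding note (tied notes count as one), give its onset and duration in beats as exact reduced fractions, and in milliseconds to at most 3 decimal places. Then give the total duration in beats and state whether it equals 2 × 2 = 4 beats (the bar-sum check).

1) 0.0ms=0b +540.541ms=4/3b
2) 540.541ms=4/3b +270.27ms=2/3b
3) 810.811ms=2b +270.27ms=2/3b
4) 1081.081ms=8/3b +270.27ms=2/3b
5) 1351.351ms=10/3b +270.27ms=2/3b
Σ=4b of 4 (148bpm 2/4) — PASS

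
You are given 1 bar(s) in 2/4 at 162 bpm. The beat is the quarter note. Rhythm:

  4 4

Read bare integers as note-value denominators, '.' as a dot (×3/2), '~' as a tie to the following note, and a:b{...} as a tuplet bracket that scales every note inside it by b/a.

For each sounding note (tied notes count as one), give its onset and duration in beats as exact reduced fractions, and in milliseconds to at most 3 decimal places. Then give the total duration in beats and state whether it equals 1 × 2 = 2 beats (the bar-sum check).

1) 0.0ms=0b +370.37ms=1b
2) 370.37ms=1b +370.37ms=1b
Σ=2b of 2 (162bpm 2/4) — PASS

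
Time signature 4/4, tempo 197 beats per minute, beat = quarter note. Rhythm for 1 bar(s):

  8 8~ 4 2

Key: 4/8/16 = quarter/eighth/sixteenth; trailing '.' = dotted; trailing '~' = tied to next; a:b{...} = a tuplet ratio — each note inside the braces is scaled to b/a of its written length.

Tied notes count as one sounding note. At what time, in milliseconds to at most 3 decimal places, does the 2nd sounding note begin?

note 2 onset = 1/2b = 152.284ms

1. 0.0ms @ 0 + 152.284ms (1/2)
2. 152.284ms @ 1/2 + 456.853ms (3/2)
3. 609.137ms @ 2 + 609.137ms (2)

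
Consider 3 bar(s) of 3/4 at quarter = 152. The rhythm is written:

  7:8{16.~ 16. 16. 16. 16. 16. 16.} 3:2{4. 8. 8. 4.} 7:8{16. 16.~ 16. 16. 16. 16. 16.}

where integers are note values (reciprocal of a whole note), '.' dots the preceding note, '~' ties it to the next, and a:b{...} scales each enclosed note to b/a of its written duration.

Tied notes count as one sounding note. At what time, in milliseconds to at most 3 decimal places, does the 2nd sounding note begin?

1. 0.0ms @ 0 + 338.346ms (6/7)
2. 338.346ms @ 6/7 + 169.173ms (3/7)
3. 507.519ms @ 9/7 + 169.173ms (3/7)
4. 676.692ms @ 12/7 + 169.173ms (3/7)
5. 845.865ms @ 15/7 + 169.173ms (3/7)
6. 1015.038ms @ 18/7 + 169.173ms (3/7)
7. 1184.211ms @ 3 + 394.737ms (1)
8. 1578.947ms @ 4 + 197.368ms (1/2)
9. 1776.316ms @ 9/2 + 197.368ms (1/2)
10. 1973.684ms @ 5 + 394.737ms (1)
11. 2368.421ms @ 6 + 169.173ms (3/7)
12. 2537.594ms @ 45/7 + 338.346ms (6/7)
13. 2875.94ms @ 51/7 + 169.173ms (3/7)
14. 3045.113ms @ 54/7 + 169.173ms (3/7)
15. 3214.286ms @ 57/7 + 169.173ms (3/7)
16. 3383.459ms @ 60/7 + 169.173ms (3/7)

note 2 onset = 6/7b = 338.346ms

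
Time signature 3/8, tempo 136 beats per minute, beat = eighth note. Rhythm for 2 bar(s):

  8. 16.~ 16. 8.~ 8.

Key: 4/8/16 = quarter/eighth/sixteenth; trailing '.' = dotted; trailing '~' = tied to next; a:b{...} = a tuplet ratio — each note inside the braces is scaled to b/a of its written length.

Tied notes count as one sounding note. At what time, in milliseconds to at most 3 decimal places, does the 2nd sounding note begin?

1. 0.0ms @ 0 + 661.765ms (3/2)
2. 661.765ms @ 3/2 + 661.765ms (3/2)
3. 1323.529ms @ 3 + 1323.529ms (3)

note 2 onset = 3/2b = 661.765ms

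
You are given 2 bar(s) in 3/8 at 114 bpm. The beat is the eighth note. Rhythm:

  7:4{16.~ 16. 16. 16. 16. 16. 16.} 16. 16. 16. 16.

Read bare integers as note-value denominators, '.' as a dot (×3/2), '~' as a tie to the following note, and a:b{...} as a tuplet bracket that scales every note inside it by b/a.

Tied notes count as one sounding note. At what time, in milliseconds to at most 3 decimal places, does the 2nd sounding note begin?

note 2 onset = 6/7b = 451.128ms

1. 0.0ms @ 0 + 451.128ms (6/7)
2. 451.128ms @ 6/7 + 225.564ms (3/7)
3. 676.692ms @ 9/7 + 225.564ms (3/7)
4. 902.256ms @ 12/7 + 225.564ms (3/7)
5. 1127.82ms @ 15/7 + 225.564ms (3/7)
6. 1353.383ms @ 18/7 + 225.564ms (3/7)
7. 1578.947ms @ 3 + 394.737ms (3/4)
8. 1973.684ms @ 15/4 + 394.737ms (3/4)
9. 2368.421ms @ 9/2 + 394.737ms (3/4)
10. 2763.158ms @ 21/4 + 394.737ms (3/4)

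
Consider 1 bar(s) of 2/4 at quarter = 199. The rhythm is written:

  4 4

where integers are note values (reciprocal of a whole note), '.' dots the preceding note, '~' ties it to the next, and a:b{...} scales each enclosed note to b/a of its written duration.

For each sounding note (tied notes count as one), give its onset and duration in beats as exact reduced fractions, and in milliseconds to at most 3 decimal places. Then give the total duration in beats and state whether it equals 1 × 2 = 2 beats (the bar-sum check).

1) 0.0ms=0b +301.508ms=1b
2) 301.508ms=1b +301.508ms=1b
Σ=2b of 2 (199bpm 2/4) — PASS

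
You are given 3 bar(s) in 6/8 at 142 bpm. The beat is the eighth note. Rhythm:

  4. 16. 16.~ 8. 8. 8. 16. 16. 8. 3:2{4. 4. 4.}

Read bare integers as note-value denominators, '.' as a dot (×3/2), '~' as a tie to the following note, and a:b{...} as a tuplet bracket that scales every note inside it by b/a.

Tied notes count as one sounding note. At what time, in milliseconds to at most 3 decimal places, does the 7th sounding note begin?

note 7 onset = 39/4b = 4119.718ms

1. 0.0ms @ 0 + 1267.606ms (3)
2. 1267.606ms @ 3 + 316.901ms (3/4)
3. 1584.507ms @ 15/4 + 950.704ms (9/4)
4. 2535.211ms @ 6 + 633.803ms (3/2)
5. 3169.014ms @ 15/2 + 633.803ms (3/2)
6. 3802.817ms @ 9 + 316.901ms (3/4)
7. 4119.718ms @ 39/4 + 316.901ms (3/4)
8. 4436.62ms @ 21/2 + 633.803ms (3/2)
9. 5070.423ms @ 12 + 845.07ms (2)
10. 5915.493ms @ 14 + 845.07ms (2)
11. 6760.563ms @ 16 + 845.07ms (2)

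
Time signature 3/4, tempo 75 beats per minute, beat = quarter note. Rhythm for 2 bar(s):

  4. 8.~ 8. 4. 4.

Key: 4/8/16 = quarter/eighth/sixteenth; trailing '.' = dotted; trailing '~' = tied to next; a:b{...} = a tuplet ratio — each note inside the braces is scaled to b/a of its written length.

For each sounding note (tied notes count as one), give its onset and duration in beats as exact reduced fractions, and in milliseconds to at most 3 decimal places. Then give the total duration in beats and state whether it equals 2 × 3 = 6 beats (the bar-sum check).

1) 0.0ms=0b +1200.0ms=3/2b
2) 1200.0ms=3/2b +1200.0ms=3/2b
3) 2400.0ms=3b +1200.0ms=3/2b
4) 3600.0ms=9/2b +1200.0ms=3/2b
Σ=6b of 6 (75bpm 3/4) — PASS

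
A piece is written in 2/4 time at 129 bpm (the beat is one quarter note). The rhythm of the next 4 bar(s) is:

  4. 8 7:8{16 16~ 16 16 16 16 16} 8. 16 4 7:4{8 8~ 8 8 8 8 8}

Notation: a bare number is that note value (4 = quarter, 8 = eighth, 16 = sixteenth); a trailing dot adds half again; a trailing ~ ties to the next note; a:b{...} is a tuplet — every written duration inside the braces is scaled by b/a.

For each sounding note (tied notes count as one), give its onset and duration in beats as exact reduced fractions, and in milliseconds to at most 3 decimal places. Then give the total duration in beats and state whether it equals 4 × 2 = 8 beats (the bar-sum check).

1) 0.0ms=0b +697.674ms=3/2b
2) 697.674ms=3/2b +232.558ms=1/2b
3) 930.233ms=2b +132.89ms=2/7b
4) 1063.123ms=16/7b +265.781ms=4/7b
5) 1328.904ms=20/7b +132.89ms=2/7b
6) 1461.794ms=22/7b +132.89ms=2/7b
7) 1594.684ms=24/7b +132.89ms=2/7b
8) 1727.575ms=26/7b +132.89ms=2/7b
9) 1860.465ms=4b +348.837ms=3/4b
10) 2209.302ms=19/4b +116.279ms=1/4b
11) 2325.581ms=5b +465.116ms=1b
12) 2790.698ms=6b +132.89ms=2/7b
13) 2923.588ms=44/7b +265.781ms=4/7b
14) 3189.369ms=48/7b +132.89ms=2/7b
15) 3322.259ms=50/7b +132.89ms=2/7b
16) 3455.15ms=52/7b +132.89ms=2/7b
17) 3588.04ms=54/7b +132.89ms=2/7b
Σ=8b of 8 (129bpm 2/4) — PASS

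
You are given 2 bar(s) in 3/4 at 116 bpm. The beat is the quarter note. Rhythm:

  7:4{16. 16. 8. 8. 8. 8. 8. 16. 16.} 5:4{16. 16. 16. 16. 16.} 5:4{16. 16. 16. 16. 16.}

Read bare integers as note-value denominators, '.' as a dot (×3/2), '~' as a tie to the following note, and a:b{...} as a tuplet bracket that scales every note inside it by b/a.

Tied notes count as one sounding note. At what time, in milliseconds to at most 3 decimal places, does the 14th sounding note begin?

note 14 onset = 21/5b = 2172.414ms

1. 0.0ms @ 0 + 110.837ms (3/14)
2. 110.837ms @ 3/14 + 110.837ms (3/14)
3. 221.675ms @ 3/7 + 221.675ms (3/7)
4. 443.35ms @ 6/7 + 221.675ms (3/7)
5. 665.025ms @ 9/7 + 221.675ms (3/7)
6. 886.7ms @ 12/7 + 221.675ms (3/7)
7. 1108.374ms @ 15/7 + 221.675ms (3/7)
8. 1330.049ms @ 18/7 + 110.837ms (3/14)
9. 1440.887ms @ 39/14 + 110.837ms (3/14)
10. 1551.724ms @ 3 + 155.172ms (3/10)
11. 1706.897ms @ 33/10 + 155.172ms (3/10)
12. 1862.069ms @ 18/5 + 155.172ms (3/10)
13. 2017.241ms @ 39/10 + 155.172ms (3/10)
14. 2172.414ms @ 21/5 + 155.172ms (3/10)
15. 2327.586ms @ 9/2 + 155.172ms (3/10)
16. 2482.759ms @ 24/5 + 155.172ms (3/10)
17. 2637.931ms @ 51/10 + 155.172ms (3/10)
18. 2793.103ms @ 27/5 + 155.172ms (3/10)
19. 2948.276ms @ 57/10 + 155.172ms (3/10)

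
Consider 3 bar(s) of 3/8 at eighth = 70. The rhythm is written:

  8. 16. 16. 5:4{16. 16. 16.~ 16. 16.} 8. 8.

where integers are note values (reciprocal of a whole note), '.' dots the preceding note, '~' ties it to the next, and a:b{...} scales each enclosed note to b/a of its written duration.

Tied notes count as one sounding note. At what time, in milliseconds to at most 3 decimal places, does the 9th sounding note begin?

1. 0.0ms @ 0 + 1285.714ms (3/2)
2. 1285.714ms @ 3/2 + 642.857ms (3/4)
3. 1928.571ms @ 9/4 + 642.857ms (3/4)
4. 2571.429ms @ 3 + 514.286ms (3/5)
5. 3085.714ms @ 18/5 + 514.286ms (3/5)
6. 3600.0ms @ 21/5 + 1028.571ms (6/5)
7. 4628.571ms @ 27/5 + 514.286ms (3/5)
8. 5142.857ms @ 6 + 1285.714ms (3/2)
9. 6428.571ms @ 15/2 + 1285.714ms (3/2)

note 9 onset = 15/2b = 6428.571ms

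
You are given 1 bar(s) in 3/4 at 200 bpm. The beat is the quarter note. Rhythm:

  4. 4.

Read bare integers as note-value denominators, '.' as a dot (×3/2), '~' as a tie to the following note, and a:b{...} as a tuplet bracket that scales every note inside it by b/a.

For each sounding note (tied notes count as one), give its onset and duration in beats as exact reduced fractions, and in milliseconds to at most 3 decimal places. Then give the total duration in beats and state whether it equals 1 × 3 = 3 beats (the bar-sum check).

1) 0.0ms=0b +450.0ms=3/2b
2) 450.0ms=3/2b +450.0ms=3/2b
Σ=3b of 3 (200bpm 3/4) — PASS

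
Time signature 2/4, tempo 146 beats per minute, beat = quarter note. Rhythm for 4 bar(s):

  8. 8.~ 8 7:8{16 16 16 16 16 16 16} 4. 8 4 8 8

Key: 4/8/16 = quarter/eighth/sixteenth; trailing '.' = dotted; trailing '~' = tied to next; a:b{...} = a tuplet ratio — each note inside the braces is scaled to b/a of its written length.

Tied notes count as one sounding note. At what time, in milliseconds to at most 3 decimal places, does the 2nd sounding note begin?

note 2 onset = 3/4b = 308.219ms

1. 0.0ms @ 0 + 308.219ms (3/4)
2. 308.219ms @ 3/4 + 513.699ms (5/4)
3. 821.918ms @ 2 + 117.417ms (2/7)
4. 939.335ms @ 16/7 + 117.417ms (2/7)
5. 1056.751ms @ 18/7 + 117.417ms (2/7)
6. 1174.168ms @ 20/7 + 117.417ms (2/7)
7. 1291.585ms @ 22/7 + 117.417ms (2/7)
8. 1409.002ms @ 24/7 + 117.417ms (2/7)
9. 1526.419ms @ 26/7 + 117.417ms (2/7)
10. 1643.836ms @ 4 + 616.438ms (3/2)
11. 2260.274ms @ 11/2 + 205.479ms (1/2)
12. 2465.753ms @ 6 + 410.959ms (1)
13. 2876.712ms @ 7 + 205.479ms (1/2)
14. 3082.192ms @ 15/2 + 205.479ms (1/2)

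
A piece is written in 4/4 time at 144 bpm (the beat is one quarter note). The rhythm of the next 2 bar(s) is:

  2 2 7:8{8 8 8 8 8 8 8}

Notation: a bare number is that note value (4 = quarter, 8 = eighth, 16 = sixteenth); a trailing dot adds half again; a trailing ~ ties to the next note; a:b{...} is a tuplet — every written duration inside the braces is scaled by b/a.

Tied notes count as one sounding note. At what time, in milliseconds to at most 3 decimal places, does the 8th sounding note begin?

1. 0.0ms @ 0 + 833.333ms (2)
2. 833.333ms @ 2 + 833.333ms (2)
3. 1666.667ms @ 4 + 238.095ms (4/7)
4. 1904.762ms @ 32/7 + 238.095ms (4/7)
5. 2142.857ms @ 36/7 + 238.095ms (4/7)
6. 2380.952ms @ 40/7 + 238.095ms (4/7)
7. 2619.048ms @ 44/7 + 238.095ms (4/7)
8. 2857.143ms @ 48/7 + 238.095ms (4/7)
9. 3095.238ms @ 52/7 + 238.095ms (4/7)

note 8 onset = 48/7b = 2857.143ms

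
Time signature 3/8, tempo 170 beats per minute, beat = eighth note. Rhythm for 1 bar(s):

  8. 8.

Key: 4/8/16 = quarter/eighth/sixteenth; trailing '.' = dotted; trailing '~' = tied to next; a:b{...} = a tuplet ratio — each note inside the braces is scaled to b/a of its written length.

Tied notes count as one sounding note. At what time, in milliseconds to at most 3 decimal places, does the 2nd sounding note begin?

1. 0.0ms @ 0 + 529.412ms (3/2)
2. 529.412ms @ 3/2 + 529.412ms (3/2)

note 2 onset = 3/2b = 529.412ms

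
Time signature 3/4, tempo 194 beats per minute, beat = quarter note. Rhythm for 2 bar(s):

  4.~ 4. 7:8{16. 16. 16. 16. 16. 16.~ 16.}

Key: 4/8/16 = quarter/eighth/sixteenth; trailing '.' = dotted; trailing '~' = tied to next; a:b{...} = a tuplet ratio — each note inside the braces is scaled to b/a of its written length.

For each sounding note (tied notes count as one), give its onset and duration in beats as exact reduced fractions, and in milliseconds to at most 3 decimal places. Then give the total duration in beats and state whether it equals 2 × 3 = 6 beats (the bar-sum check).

1) 0.0ms=0b +927.835ms=3b
2) 927.835ms=3b +132.548ms=3/7b
3) 1060.383ms=24/7b +132.548ms=3/7b
4) 1192.931ms=27/7b +132.548ms=3/7b
5) 1325.479ms=30/7b +132.548ms=3/7b
6) 1458.027ms=33/7b +132.548ms=3/7b
7) 1590.574ms=36/7b +265.096ms=6/7b
Σ=6b of 6 (194bpm 3/4) — PASS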